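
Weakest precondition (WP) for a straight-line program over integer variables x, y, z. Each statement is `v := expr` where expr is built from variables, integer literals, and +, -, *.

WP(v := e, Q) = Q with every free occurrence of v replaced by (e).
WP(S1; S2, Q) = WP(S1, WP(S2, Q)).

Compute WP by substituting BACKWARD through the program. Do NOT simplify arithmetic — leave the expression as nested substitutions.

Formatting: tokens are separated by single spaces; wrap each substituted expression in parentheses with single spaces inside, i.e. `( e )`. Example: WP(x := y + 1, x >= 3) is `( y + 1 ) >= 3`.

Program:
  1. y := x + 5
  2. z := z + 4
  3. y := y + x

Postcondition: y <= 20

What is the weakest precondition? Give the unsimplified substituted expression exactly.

Answer: ( ( x + 5 ) + x ) <= 20

Derivation:
post: y <= 20
stmt 3: y := y + x  -- replace 1 occurrence(s) of y with (y + x)
  => ( y + x ) <= 20
stmt 2: z := z + 4  -- replace 0 occurrence(s) of z with (z + 4)
  => ( y + x ) <= 20
stmt 1: y := x + 5  -- replace 1 occurrence(s) of y with (x + 5)
  => ( ( x + 5 ) + x ) <= 20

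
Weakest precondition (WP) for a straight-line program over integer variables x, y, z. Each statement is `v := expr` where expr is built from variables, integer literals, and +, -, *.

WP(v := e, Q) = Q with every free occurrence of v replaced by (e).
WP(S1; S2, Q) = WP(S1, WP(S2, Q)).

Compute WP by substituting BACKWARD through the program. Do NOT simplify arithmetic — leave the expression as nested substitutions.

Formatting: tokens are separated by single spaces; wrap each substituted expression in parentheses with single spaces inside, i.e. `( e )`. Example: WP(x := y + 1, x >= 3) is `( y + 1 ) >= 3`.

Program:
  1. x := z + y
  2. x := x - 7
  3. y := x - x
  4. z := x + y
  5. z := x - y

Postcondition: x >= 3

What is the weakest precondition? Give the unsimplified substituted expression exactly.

post: x >= 3
stmt 5: z := x - y  -- replace 0 occurrence(s) of z with (x - y)
  => x >= 3
stmt 4: z := x + y  -- replace 0 occurrence(s) of z with (x + y)
  => x >= 3
stmt 3: y := x - x  -- replace 0 occurrence(s) of y with (x - x)
  => x >= 3
stmt 2: x := x - 7  -- replace 1 occurrence(s) of x with (x - 7)
  => ( x - 7 ) >= 3
stmt 1: x := z + y  -- replace 1 occurrence(s) of x with (z + y)
  => ( ( z + y ) - 7 ) >= 3

Answer: ( ( z + y ) - 7 ) >= 3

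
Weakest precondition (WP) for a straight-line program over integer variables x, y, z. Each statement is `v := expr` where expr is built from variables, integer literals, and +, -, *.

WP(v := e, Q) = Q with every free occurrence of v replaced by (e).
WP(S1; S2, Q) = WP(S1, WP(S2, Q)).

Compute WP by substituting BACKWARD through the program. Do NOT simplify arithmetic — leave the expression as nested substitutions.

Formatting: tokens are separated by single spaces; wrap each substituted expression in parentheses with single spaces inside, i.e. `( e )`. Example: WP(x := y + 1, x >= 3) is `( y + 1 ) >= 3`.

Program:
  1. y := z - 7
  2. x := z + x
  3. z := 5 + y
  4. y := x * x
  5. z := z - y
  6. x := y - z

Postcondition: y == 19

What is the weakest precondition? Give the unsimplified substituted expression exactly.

post: y == 19
stmt 6: x := y - z  -- replace 0 occurrence(s) of x with (y - z)
  => y == 19
stmt 5: z := z - y  -- replace 0 occurrence(s) of z with (z - y)
  => y == 19
stmt 4: y := x * x  -- replace 1 occurrence(s) of y with (x * x)
  => ( x * x ) == 19
stmt 3: z := 5 + y  -- replace 0 occurrence(s) of z with (5 + y)
  => ( x * x ) == 19
stmt 2: x := z + x  -- replace 2 occurrence(s) of x with (z + x)
  => ( ( z + x ) * ( z + x ) ) == 19
stmt 1: y := z - 7  -- replace 0 occurrence(s) of y with (z - 7)
  => ( ( z + x ) * ( z + x ) ) == 19

Answer: ( ( z + x ) * ( z + x ) ) == 19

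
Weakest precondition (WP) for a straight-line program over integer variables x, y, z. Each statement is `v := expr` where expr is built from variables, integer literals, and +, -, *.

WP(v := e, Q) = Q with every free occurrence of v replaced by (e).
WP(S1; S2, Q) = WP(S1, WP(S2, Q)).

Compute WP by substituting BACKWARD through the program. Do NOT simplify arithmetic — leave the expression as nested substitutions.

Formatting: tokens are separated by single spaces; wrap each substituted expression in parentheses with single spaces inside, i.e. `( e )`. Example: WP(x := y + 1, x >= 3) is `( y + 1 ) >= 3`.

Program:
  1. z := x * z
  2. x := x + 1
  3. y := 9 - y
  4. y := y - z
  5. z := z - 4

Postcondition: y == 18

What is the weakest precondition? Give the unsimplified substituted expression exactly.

Answer: ( ( 9 - y ) - ( x * z ) ) == 18

Derivation:
post: y == 18
stmt 5: z := z - 4  -- replace 0 occurrence(s) of z with (z - 4)
  => y == 18
stmt 4: y := y - z  -- replace 1 occurrence(s) of y with (y - z)
  => ( y - z ) == 18
stmt 3: y := 9 - y  -- replace 1 occurrence(s) of y with (9 - y)
  => ( ( 9 - y ) - z ) == 18
stmt 2: x := x + 1  -- replace 0 occurrence(s) of x with (x + 1)
  => ( ( 9 - y ) - z ) == 18
stmt 1: z := x * z  -- replace 1 occurrence(s) of z with (x * z)
  => ( ( 9 - y ) - ( x * z ) ) == 18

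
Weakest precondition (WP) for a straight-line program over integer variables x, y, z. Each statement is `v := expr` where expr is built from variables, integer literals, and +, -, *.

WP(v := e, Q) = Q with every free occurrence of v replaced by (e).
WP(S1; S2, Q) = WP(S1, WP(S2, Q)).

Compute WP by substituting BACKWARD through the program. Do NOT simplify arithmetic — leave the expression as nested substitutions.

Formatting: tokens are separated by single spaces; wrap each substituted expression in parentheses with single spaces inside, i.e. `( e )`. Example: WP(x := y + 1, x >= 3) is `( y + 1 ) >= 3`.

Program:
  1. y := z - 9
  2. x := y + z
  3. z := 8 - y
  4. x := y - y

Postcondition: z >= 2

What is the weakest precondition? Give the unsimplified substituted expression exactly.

Answer: ( 8 - ( z - 9 ) ) >= 2

Derivation:
post: z >= 2
stmt 4: x := y - y  -- replace 0 occurrence(s) of x with (y - y)
  => z >= 2
stmt 3: z := 8 - y  -- replace 1 occurrence(s) of z with (8 - y)
  => ( 8 - y ) >= 2
stmt 2: x := y + z  -- replace 0 occurrence(s) of x with (y + z)
  => ( 8 - y ) >= 2
stmt 1: y := z - 9  -- replace 1 occurrence(s) of y with (z - 9)
  => ( 8 - ( z - 9 ) ) >= 2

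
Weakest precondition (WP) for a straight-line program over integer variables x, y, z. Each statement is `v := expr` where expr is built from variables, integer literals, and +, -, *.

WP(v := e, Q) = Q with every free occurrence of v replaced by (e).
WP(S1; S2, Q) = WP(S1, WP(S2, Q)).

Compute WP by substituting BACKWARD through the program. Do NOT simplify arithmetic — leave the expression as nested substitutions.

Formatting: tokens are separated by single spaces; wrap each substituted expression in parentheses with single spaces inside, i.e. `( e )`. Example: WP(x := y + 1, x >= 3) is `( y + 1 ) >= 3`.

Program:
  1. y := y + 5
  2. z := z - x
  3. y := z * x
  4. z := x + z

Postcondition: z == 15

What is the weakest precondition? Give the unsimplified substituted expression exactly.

Answer: ( x + ( z - x ) ) == 15

Derivation:
post: z == 15
stmt 4: z := x + z  -- replace 1 occurrence(s) of z with (x + z)
  => ( x + z ) == 15
stmt 3: y := z * x  -- replace 0 occurrence(s) of y with (z * x)
  => ( x + z ) == 15
stmt 2: z := z - x  -- replace 1 occurrence(s) of z with (z - x)
  => ( x + ( z - x ) ) == 15
stmt 1: y := y + 5  -- replace 0 occurrence(s) of y with (y + 5)
  => ( x + ( z - x ) ) == 15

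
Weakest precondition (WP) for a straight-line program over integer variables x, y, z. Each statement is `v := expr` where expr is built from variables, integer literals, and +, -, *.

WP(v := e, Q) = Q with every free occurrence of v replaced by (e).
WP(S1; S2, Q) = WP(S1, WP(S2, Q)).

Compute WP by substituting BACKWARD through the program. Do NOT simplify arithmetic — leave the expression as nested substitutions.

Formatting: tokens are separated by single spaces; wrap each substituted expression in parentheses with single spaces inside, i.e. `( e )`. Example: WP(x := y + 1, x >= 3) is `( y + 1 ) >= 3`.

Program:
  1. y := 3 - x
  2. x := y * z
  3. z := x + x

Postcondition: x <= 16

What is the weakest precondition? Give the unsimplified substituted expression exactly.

Answer: ( ( 3 - x ) * z ) <= 16

Derivation:
post: x <= 16
stmt 3: z := x + x  -- replace 0 occurrence(s) of z with (x + x)
  => x <= 16
stmt 2: x := y * z  -- replace 1 occurrence(s) of x with (y * z)
  => ( y * z ) <= 16
stmt 1: y := 3 - x  -- replace 1 occurrence(s) of y with (3 - x)
  => ( ( 3 - x ) * z ) <= 16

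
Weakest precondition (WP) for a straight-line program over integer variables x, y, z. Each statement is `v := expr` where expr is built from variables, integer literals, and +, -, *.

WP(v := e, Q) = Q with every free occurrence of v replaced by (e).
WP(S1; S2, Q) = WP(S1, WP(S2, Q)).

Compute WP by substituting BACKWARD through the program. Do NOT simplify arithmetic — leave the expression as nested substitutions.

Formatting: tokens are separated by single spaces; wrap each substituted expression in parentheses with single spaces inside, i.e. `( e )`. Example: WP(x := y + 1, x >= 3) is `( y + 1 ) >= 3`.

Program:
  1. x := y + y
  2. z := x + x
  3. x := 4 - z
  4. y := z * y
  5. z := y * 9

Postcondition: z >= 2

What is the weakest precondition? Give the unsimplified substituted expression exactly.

Answer: ( ( ( ( y + y ) + ( y + y ) ) * y ) * 9 ) >= 2

Derivation:
post: z >= 2
stmt 5: z := y * 9  -- replace 1 occurrence(s) of z with (y * 9)
  => ( y * 9 ) >= 2
stmt 4: y := z * y  -- replace 1 occurrence(s) of y with (z * y)
  => ( ( z * y ) * 9 ) >= 2
stmt 3: x := 4 - z  -- replace 0 occurrence(s) of x with (4 - z)
  => ( ( z * y ) * 9 ) >= 2
stmt 2: z := x + x  -- replace 1 occurrence(s) of z with (x + x)
  => ( ( ( x + x ) * y ) * 9 ) >= 2
stmt 1: x := y + y  -- replace 2 occurrence(s) of x with (y + y)
  => ( ( ( ( y + y ) + ( y + y ) ) * y ) * 9 ) >= 2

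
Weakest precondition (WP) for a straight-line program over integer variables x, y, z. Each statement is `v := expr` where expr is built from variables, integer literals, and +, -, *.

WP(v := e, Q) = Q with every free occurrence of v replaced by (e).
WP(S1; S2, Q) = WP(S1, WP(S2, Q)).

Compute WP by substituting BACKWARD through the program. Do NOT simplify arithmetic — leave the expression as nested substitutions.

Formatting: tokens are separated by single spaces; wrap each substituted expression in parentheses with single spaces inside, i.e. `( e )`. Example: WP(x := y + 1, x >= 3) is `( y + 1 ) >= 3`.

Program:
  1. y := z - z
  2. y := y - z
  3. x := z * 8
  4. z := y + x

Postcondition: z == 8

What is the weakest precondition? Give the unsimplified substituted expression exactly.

Answer: ( ( ( z - z ) - z ) + ( z * 8 ) ) == 8

Derivation:
post: z == 8
stmt 4: z := y + x  -- replace 1 occurrence(s) of z with (y + x)
  => ( y + x ) == 8
stmt 3: x := z * 8  -- replace 1 occurrence(s) of x with (z * 8)
  => ( y + ( z * 8 ) ) == 8
stmt 2: y := y - z  -- replace 1 occurrence(s) of y with (y - z)
  => ( ( y - z ) + ( z * 8 ) ) == 8
stmt 1: y := z - z  -- replace 1 occurrence(s) of y with (z - z)
  => ( ( ( z - z ) - z ) + ( z * 8 ) ) == 8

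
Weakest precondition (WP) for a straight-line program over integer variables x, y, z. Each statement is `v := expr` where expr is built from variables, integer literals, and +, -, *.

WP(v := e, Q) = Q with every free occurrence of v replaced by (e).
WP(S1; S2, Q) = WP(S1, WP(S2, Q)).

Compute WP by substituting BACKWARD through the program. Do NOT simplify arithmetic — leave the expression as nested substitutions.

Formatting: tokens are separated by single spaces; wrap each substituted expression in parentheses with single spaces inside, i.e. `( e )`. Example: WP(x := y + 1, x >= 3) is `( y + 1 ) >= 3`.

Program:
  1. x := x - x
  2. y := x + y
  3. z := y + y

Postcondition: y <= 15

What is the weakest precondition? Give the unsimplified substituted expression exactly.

post: y <= 15
stmt 3: z := y + y  -- replace 0 occurrence(s) of z with (y + y)
  => y <= 15
stmt 2: y := x + y  -- replace 1 occurrence(s) of y with (x + y)
  => ( x + y ) <= 15
stmt 1: x := x - x  -- replace 1 occurrence(s) of x with (x - x)
  => ( ( x - x ) + y ) <= 15

Answer: ( ( x - x ) + y ) <= 15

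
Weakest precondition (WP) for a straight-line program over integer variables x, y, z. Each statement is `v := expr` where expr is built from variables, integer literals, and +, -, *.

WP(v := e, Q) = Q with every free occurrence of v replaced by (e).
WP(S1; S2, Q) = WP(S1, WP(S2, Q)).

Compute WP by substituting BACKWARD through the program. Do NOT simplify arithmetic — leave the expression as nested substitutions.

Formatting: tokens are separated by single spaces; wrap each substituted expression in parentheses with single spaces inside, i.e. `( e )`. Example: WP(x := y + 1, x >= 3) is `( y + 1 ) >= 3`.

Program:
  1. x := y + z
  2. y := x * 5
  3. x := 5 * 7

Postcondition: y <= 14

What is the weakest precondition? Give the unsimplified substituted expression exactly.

post: y <= 14
stmt 3: x := 5 * 7  -- replace 0 occurrence(s) of x with (5 * 7)
  => y <= 14
stmt 2: y := x * 5  -- replace 1 occurrence(s) of y with (x * 5)
  => ( x * 5 ) <= 14
stmt 1: x := y + z  -- replace 1 occurrence(s) of x with (y + z)
  => ( ( y + z ) * 5 ) <= 14

Answer: ( ( y + z ) * 5 ) <= 14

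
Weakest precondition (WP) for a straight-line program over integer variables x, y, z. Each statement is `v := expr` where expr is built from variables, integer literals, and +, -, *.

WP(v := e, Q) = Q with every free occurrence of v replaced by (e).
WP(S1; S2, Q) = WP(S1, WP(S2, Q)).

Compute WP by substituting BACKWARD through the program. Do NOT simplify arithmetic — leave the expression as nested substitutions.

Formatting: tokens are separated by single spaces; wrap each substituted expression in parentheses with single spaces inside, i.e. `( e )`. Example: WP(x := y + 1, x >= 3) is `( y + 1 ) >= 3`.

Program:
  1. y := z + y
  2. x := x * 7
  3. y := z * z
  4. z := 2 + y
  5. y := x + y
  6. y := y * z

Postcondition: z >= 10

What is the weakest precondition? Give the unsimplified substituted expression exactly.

post: z >= 10
stmt 6: y := y * z  -- replace 0 occurrence(s) of y with (y * z)
  => z >= 10
stmt 5: y := x + y  -- replace 0 occurrence(s) of y with (x + y)
  => z >= 10
stmt 4: z := 2 + y  -- replace 1 occurrence(s) of z with (2 + y)
  => ( 2 + y ) >= 10
stmt 3: y := z * z  -- replace 1 occurrence(s) of y with (z * z)
  => ( 2 + ( z * z ) ) >= 10
stmt 2: x := x * 7  -- replace 0 occurrence(s) of x with (x * 7)
  => ( 2 + ( z * z ) ) >= 10
stmt 1: y := z + y  -- replace 0 occurrence(s) of y with (z + y)
  => ( 2 + ( z * z ) ) >= 10

Answer: ( 2 + ( z * z ) ) >= 10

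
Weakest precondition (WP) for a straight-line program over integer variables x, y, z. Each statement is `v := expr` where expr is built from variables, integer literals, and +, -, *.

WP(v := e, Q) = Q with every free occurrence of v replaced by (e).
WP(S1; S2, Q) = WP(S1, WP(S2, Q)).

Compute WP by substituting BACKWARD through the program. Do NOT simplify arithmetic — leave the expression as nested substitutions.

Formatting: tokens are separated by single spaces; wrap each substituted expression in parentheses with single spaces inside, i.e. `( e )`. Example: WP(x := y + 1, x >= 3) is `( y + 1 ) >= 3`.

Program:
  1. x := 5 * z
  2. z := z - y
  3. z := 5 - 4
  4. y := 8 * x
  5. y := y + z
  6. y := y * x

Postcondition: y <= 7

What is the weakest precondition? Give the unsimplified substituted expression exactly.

post: y <= 7
stmt 6: y := y * x  -- replace 1 occurrence(s) of y with (y * x)
  => ( y * x ) <= 7
stmt 5: y := y + z  -- replace 1 occurrence(s) of y with (y + z)
  => ( ( y + z ) * x ) <= 7
stmt 4: y := 8 * x  -- replace 1 occurrence(s) of y with (8 * x)
  => ( ( ( 8 * x ) + z ) * x ) <= 7
stmt 3: z := 5 - 4  -- replace 1 occurrence(s) of z with (5 - 4)
  => ( ( ( 8 * x ) + ( 5 - 4 ) ) * x ) <= 7
stmt 2: z := z - y  -- replace 0 occurrence(s) of z with (z - y)
  => ( ( ( 8 * x ) + ( 5 - 4 ) ) * x ) <= 7
stmt 1: x := 5 * z  -- replace 2 occurrence(s) of x with (5 * z)
  => ( ( ( 8 * ( 5 * z ) ) + ( 5 - 4 ) ) * ( 5 * z ) ) <= 7

Answer: ( ( ( 8 * ( 5 * z ) ) + ( 5 - 4 ) ) * ( 5 * z ) ) <= 7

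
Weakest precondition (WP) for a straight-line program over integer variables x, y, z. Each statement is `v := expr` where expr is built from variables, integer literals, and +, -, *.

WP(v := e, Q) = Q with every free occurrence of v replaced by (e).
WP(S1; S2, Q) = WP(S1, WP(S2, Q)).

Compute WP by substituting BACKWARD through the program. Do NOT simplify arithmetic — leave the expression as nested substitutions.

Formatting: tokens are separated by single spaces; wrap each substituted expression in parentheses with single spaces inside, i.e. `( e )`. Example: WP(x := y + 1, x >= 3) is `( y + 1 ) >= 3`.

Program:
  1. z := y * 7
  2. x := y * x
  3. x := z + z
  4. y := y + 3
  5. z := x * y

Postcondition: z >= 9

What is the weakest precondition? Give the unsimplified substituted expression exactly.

Answer: ( ( ( y * 7 ) + ( y * 7 ) ) * ( y + 3 ) ) >= 9

Derivation:
post: z >= 9
stmt 5: z := x * y  -- replace 1 occurrence(s) of z with (x * y)
  => ( x * y ) >= 9
stmt 4: y := y + 3  -- replace 1 occurrence(s) of y with (y + 3)
  => ( x * ( y + 3 ) ) >= 9
stmt 3: x := z + z  -- replace 1 occurrence(s) of x with (z + z)
  => ( ( z + z ) * ( y + 3 ) ) >= 9
stmt 2: x := y * x  -- replace 0 occurrence(s) of x with (y * x)
  => ( ( z + z ) * ( y + 3 ) ) >= 9
stmt 1: z := y * 7  -- replace 2 occurrence(s) of z with (y * 7)
  => ( ( ( y * 7 ) + ( y * 7 ) ) * ( y + 3 ) ) >= 9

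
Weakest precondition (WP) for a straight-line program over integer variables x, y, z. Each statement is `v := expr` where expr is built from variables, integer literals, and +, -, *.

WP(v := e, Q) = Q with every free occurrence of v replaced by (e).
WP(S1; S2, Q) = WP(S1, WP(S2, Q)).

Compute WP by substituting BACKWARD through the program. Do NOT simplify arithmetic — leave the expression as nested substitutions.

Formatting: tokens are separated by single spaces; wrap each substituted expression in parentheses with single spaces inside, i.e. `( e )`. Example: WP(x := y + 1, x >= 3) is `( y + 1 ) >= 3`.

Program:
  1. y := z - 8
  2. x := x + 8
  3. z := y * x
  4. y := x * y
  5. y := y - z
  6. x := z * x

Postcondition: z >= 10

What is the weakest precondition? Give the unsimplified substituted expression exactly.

post: z >= 10
stmt 6: x := z * x  -- replace 0 occurrence(s) of x with (z * x)
  => z >= 10
stmt 5: y := y - z  -- replace 0 occurrence(s) of y with (y - z)
  => z >= 10
stmt 4: y := x * y  -- replace 0 occurrence(s) of y with (x * y)
  => z >= 10
stmt 3: z := y * x  -- replace 1 occurrence(s) of z with (y * x)
  => ( y * x ) >= 10
stmt 2: x := x + 8  -- replace 1 occurrence(s) of x with (x + 8)
  => ( y * ( x + 8 ) ) >= 10
stmt 1: y := z - 8  -- replace 1 occurrence(s) of y with (z - 8)
  => ( ( z - 8 ) * ( x + 8 ) ) >= 10

Answer: ( ( z - 8 ) * ( x + 8 ) ) >= 10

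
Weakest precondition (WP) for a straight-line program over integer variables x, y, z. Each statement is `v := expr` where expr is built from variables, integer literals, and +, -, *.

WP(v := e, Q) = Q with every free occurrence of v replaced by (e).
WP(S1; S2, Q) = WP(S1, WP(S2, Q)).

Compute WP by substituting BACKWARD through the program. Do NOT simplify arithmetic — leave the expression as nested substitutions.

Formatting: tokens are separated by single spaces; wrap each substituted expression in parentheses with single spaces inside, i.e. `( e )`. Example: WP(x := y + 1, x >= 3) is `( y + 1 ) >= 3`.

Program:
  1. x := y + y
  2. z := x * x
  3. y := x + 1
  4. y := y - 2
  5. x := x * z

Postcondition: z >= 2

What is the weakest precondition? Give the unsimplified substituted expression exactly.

Answer: ( ( y + y ) * ( y + y ) ) >= 2

Derivation:
post: z >= 2
stmt 5: x := x * z  -- replace 0 occurrence(s) of x with (x * z)
  => z >= 2
stmt 4: y := y - 2  -- replace 0 occurrence(s) of y with (y - 2)
  => z >= 2
stmt 3: y := x + 1  -- replace 0 occurrence(s) of y with (x + 1)
  => z >= 2
stmt 2: z := x * x  -- replace 1 occurrence(s) of z with (x * x)
  => ( x * x ) >= 2
stmt 1: x := y + y  -- replace 2 occurrence(s) of x with (y + y)
  => ( ( y + y ) * ( y + y ) ) >= 2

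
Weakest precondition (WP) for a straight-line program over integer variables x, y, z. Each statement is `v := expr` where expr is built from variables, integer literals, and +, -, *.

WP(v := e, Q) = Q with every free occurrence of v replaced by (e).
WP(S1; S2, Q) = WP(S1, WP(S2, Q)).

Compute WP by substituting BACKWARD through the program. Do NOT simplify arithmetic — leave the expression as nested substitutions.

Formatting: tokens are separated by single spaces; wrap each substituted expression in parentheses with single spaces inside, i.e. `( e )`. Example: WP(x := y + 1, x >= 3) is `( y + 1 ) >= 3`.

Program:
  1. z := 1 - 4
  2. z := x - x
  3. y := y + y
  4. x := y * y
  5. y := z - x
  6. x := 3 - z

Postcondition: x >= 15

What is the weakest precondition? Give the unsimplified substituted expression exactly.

post: x >= 15
stmt 6: x := 3 - z  -- replace 1 occurrence(s) of x with (3 - z)
  => ( 3 - z ) >= 15
stmt 5: y := z - x  -- replace 0 occurrence(s) of y with (z - x)
  => ( 3 - z ) >= 15
stmt 4: x := y * y  -- replace 0 occurrence(s) of x with (y * y)
  => ( 3 - z ) >= 15
stmt 3: y := y + y  -- replace 0 occurrence(s) of y with (y + y)
  => ( 3 - z ) >= 15
stmt 2: z := x - x  -- replace 1 occurrence(s) of z with (x - x)
  => ( 3 - ( x - x ) ) >= 15
stmt 1: z := 1 - 4  -- replace 0 occurrence(s) of z with (1 - 4)
  => ( 3 - ( x - x ) ) >= 15

Answer: ( 3 - ( x - x ) ) >= 15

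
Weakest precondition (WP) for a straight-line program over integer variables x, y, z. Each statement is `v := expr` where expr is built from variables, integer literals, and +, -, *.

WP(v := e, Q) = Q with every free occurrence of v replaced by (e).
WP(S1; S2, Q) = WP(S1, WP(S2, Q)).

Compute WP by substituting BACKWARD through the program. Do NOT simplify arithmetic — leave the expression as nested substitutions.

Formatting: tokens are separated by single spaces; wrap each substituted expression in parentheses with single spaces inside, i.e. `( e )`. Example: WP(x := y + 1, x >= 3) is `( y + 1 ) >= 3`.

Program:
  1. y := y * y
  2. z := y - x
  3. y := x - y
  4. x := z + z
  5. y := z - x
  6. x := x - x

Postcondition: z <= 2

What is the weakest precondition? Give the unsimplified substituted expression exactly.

Answer: ( ( y * y ) - x ) <= 2

Derivation:
post: z <= 2
stmt 6: x := x - x  -- replace 0 occurrence(s) of x with (x - x)
  => z <= 2
stmt 5: y := z - x  -- replace 0 occurrence(s) of y with (z - x)
  => z <= 2
stmt 4: x := z + z  -- replace 0 occurrence(s) of x with (z + z)
  => z <= 2
stmt 3: y := x - y  -- replace 0 occurrence(s) of y with (x - y)
  => z <= 2
stmt 2: z := y - x  -- replace 1 occurrence(s) of z with (y - x)
  => ( y - x ) <= 2
stmt 1: y := y * y  -- replace 1 occurrence(s) of y with (y * y)
  => ( ( y * y ) - x ) <= 2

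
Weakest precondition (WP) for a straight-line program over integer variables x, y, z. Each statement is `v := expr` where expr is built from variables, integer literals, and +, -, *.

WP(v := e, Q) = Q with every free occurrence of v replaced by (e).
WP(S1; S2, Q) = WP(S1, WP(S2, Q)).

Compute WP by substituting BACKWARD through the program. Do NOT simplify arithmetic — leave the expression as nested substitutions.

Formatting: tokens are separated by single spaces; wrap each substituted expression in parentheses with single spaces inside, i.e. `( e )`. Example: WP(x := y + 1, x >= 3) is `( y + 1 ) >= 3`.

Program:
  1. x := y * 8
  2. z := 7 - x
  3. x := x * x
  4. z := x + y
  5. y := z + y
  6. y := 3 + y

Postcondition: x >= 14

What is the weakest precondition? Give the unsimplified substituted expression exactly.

post: x >= 14
stmt 6: y := 3 + y  -- replace 0 occurrence(s) of y with (3 + y)
  => x >= 14
stmt 5: y := z + y  -- replace 0 occurrence(s) of y with (z + y)
  => x >= 14
stmt 4: z := x + y  -- replace 0 occurrence(s) of z with (x + y)
  => x >= 14
stmt 3: x := x * x  -- replace 1 occurrence(s) of x with (x * x)
  => ( x * x ) >= 14
stmt 2: z := 7 - x  -- replace 0 occurrence(s) of z with (7 - x)
  => ( x * x ) >= 14
stmt 1: x := y * 8  -- replace 2 occurrence(s) of x with (y * 8)
  => ( ( y * 8 ) * ( y * 8 ) ) >= 14

Answer: ( ( y * 8 ) * ( y * 8 ) ) >= 14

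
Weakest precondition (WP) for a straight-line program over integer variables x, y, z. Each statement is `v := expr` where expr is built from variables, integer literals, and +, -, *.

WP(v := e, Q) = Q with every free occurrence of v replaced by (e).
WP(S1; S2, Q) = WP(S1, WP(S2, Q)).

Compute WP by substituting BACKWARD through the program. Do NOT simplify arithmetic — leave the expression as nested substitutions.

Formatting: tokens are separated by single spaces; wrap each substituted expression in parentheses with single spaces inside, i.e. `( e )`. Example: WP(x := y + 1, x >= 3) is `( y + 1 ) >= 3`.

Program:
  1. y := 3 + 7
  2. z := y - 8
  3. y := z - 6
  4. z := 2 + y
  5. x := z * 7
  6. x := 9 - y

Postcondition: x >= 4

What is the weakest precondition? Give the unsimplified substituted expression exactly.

Answer: ( 9 - ( ( ( 3 + 7 ) - 8 ) - 6 ) ) >= 4

Derivation:
post: x >= 4
stmt 6: x := 9 - y  -- replace 1 occurrence(s) of x with (9 - y)
  => ( 9 - y ) >= 4
stmt 5: x := z * 7  -- replace 0 occurrence(s) of x with (z * 7)
  => ( 9 - y ) >= 4
stmt 4: z := 2 + y  -- replace 0 occurrence(s) of z with (2 + y)
  => ( 9 - y ) >= 4
stmt 3: y := z - 6  -- replace 1 occurrence(s) of y with (z - 6)
  => ( 9 - ( z - 6 ) ) >= 4
stmt 2: z := y - 8  -- replace 1 occurrence(s) of z with (y - 8)
  => ( 9 - ( ( y - 8 ) - 6 ) ) >= 4
stmt 1: y := 3 + 7  -- replace 1 occurrence(s) of y with (3 + 7)
  => ( 9 - ( ( ( 3 + 7 ) - 8 ) - 6 ) ) >= 4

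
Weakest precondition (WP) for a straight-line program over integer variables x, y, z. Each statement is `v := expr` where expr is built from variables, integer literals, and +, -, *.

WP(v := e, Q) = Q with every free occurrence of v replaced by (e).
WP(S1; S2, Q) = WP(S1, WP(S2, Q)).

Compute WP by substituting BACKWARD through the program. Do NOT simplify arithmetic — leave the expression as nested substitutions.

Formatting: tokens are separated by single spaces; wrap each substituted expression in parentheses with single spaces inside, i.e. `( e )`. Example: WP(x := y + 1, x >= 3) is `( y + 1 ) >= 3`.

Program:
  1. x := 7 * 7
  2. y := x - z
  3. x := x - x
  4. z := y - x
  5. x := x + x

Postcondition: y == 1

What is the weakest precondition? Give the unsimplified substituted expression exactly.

Answer: ( ( 7 * 7 ) - z ) == 1

Derivation:
post: y == 1
stmt 5: x := x + x  -- replace 0 occurrence(s) of x with (x + x)
  => y == 1
stmt 4: z := y - x  -- replace 0 occurrence(s) of z with (y - x)
  => y == 1
stmt 3: x := x - x  -- replace 0 occurrence(s) of x with (x - x)
  => y == 1
stmt 2: y := x - z  -- replace 1 occurrence(s) of y with (x - z)
  => ( x - z ) == 1
stmt 1: x := 7 * 7  -- replace 1 occurrence(s) of x with (7 * 7)
  => ( ( 7 * 7 ) - z ) == 1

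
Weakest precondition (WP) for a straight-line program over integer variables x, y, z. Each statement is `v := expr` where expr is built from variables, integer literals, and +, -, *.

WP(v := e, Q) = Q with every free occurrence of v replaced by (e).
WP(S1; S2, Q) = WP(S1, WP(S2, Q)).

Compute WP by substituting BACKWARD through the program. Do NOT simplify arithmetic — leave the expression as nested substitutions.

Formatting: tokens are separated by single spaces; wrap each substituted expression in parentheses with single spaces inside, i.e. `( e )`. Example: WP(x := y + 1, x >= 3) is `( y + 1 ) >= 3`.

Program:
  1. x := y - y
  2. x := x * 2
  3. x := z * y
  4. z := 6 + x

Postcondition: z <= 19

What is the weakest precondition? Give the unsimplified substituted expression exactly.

Answer: ( 6 + ( z * y ) ) <= 19

Derivation:
post: z <= 19
stmt 4: z := 6 + x  -- replace 1 occurrence(s) of z with (6 + x)
  => ( 6 + x ) <= 19
stmt 3: x := z * y  -- replace 1 occurrence(s) of x with (z * y)
  => ( 6 + ( z * y ) ) <= 19
stmt 2: x := x * 2  -- replace 0 occurrence(s) of x with (x * 2)
  => ( 6 + ( z * y ) ) <= 19
stmt 1: x := y - y  -- replace 0 occurrence(s) of x with (y - y)
  => ( 6 + ( z * y ) ) <= 19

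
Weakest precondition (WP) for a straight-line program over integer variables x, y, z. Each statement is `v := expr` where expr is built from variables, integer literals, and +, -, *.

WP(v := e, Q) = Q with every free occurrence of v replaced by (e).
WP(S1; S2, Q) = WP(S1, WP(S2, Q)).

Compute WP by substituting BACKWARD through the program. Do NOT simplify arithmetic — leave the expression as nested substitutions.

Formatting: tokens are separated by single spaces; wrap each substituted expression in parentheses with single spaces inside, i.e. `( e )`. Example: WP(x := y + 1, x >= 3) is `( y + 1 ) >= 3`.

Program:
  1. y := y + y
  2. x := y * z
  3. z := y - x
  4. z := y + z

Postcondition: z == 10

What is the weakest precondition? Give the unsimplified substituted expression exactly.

Answer: ( ( y + y ) + ( ( y + y ) - ( ( y + y ) * z ) ) ) == 10

Derivation:
post: z == 10
stmt 4: z := y + z  -- replace 1 occurrence(s) of z with (y + z)
  => ( y + z ) == 10
stmt 3: z := y - x  -- replace 1 occurrence(s) of z with (y - x)
  => ( y + ( y - x ) ) == 10
stmt 2: x := y * z  -- replace 1 occurrence(s) of x with (y * z)
  => ( y + ( y - ( y * z ) ) ) == 10
stmt 1: y := y + y  -- replace 3 occurrence(s) of y with (y + y)
  => ( ( y + y ) + ( ( y + y ) - ( ( y + y ) * z ) ) ) == 10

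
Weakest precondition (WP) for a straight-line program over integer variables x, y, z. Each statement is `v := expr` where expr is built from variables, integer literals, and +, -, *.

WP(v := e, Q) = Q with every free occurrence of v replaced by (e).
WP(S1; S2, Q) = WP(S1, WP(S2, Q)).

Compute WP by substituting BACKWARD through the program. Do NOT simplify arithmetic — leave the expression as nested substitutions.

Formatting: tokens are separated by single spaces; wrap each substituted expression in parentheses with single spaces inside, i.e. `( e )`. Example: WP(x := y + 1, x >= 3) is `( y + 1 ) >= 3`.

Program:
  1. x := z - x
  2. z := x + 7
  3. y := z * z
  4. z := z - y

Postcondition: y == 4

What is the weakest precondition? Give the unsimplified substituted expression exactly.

Answer: ( ( ( z - x ) + 7 ) * ( ( z - x ) + 7 ) ) == 4

Derivation:
post: y == 4
stmt 4: z := z - y  -- replace 0 occurrence(s) of z with (z - y)
  => y == 4
stmt 3: y := z * z  -- replace 1 occurrence(s) of y with (z * z)
  => ( z * z ) == 4
stmt 2: z := x + 7  -- replace 2 occurrence(s) of z with (x + 7)
  => ( ( x + 7 ) * ( x + 7 ) ) == 4
stmt 1: x := z - x  -- replace 2 occurrence(s) of x with (z - x)
  => ( ( ( z - x ) + 7 ) * ( ( z - x ) + 7 ) ) == 4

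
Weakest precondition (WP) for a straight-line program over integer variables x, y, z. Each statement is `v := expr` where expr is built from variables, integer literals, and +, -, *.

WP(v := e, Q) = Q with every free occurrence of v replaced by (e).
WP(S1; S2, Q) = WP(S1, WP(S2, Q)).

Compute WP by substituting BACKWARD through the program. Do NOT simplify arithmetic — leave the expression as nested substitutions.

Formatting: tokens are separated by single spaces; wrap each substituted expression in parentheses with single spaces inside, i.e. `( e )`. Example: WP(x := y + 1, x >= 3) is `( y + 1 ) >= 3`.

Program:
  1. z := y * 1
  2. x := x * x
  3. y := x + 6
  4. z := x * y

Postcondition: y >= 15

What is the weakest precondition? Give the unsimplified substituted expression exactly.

post: y >= 15
stmt 4: z := x * y  -- replace 0 occurrence(s) of z with (x * y)
  => y >= 15
stmt 3: y := x + 6  -- replace 1 occurrence(s) of y with (x + 6)
  => ( x + 6 ) >= 15
stmt 2: x := x * x  -- replace 1 occurrence(s) of x with (x * x)
  => ( ( x * x ) + 6 ) >= 15
stmt 1: z := y * 1  -- replace 0 occurrence(s) of z with (y * 1)
  => ( ( x * x ) + 6 ) >= 15

Answer: ( ( x * x ) + 6 ) >= 15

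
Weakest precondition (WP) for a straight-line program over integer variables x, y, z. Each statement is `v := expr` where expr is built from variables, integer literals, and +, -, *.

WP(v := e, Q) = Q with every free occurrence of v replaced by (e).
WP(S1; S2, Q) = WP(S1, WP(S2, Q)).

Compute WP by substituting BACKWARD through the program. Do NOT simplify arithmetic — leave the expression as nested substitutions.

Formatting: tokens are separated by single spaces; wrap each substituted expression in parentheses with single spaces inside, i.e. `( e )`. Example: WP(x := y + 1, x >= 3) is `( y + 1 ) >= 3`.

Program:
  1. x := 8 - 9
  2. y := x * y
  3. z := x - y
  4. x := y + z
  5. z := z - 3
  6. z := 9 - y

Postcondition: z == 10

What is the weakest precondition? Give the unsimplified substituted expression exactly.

post: z == 10
stmt 6: z := 9 - y  -- replace 1 occurrence(s) of z with (9 - y)
  => ( 9 - y ) == 10
stmt 5: z := z - 3  -- replace 0 occurrence(s) of z with (z - 3)
  => ( 9 - y ) == 10
stmt 4: x := y + z  -- replace 0 occurrence(s) of x with (y + z)
  => ( 9 - y ) == 10
stmt 3: z := x - y  -- replace 0 occurrence(s) of z with (x - y)
  => ( 9 - y ) == 10
stmt 2: y := x * y  -- replace 1 occurrence(s) of y with (x * y)
  => ( 9 - ( x * y ) ) == 10
stmt 1: x := 8 - 9  -- replace 1 occurrence(s) of x with (8 - 9)
  => ( 9 - ( ( 8 - 9 ) * y ) ) == 10

Answer: ( 9 - ( ( 8 - 9 ) * y ) ) == 10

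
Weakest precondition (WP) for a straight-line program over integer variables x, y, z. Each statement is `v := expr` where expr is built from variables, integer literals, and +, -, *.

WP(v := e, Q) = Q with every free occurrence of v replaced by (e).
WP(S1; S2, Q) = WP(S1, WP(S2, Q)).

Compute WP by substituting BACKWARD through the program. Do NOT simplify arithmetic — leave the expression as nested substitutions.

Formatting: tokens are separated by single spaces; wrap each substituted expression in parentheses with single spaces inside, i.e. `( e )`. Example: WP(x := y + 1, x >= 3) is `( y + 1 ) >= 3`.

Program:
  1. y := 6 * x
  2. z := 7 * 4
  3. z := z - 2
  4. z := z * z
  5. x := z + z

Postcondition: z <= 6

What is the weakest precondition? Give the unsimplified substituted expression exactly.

Answer: ( ( ( 7 * 4 ) - 2 ) * ( ( 7 * 4 ) - 2 ) ) <= 6

Derivation:
post: z <= 6
stmt 5: x := z + z  -- replace 0 occurrence(s) of x with (z + z)
  => z <= 6
stmt 4: z := z * z  -- replace 1 occurrence(s) of z with (z * z)
  => ( z * z ) <= 6
stmt 3: z := z - 2  -- replace 2 occurrence(s) of z with (z - 2)
  => ( ( z - 2 ) * ( z - 2 ) ) <= 6
stmt 2: z := 7 * 4  -- replace 2 occurrence(s) of z with (7 * 4)
  => ( ( ( 7 * 4 ) - 2 ) * ( ( 7 * 4 ) - 2 ) ) <= 6
stmt 1: y := 6 * x  -- replace 0 occurrence(s) of y with (6 * x)
  => ( ( ( 7 * 4 ) - 2 ) * ( ( 7 * 4 ) - 2 ) ) <= 6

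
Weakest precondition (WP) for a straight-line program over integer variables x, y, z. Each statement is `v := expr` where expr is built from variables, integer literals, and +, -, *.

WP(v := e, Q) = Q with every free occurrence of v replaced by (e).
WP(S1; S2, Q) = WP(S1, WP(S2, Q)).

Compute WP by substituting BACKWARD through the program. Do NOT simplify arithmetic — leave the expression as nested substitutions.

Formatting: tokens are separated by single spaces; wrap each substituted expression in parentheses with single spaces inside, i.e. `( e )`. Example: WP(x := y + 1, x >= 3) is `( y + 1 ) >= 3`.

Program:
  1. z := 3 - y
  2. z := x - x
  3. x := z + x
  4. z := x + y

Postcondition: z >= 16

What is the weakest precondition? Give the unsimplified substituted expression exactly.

post: z >= 16
stmt 4: z := x + y  -- replace 1 occurrence(s) of z with (x + y)
  => ( x + y ) >= 16
stmt 3: x := z + x  -- replace 1 occurrence(s) of x with (z + x)
  => ( ( z + x ) + y ) >= 16
stmt 2: z := x - x  -- replace 1 occurrence(s) of z with (x - x)
  => ( ( ( x - x ) + x ) + y ) >= 16
stmt 1: z := 3 - y  -- replace 0 occurrence(s) of z with (3 - y)
  => ( ( ( x - x ) + x ) + y ) >= 16

Answer: ( ( ( x - x ) + x ) + y ) >= 16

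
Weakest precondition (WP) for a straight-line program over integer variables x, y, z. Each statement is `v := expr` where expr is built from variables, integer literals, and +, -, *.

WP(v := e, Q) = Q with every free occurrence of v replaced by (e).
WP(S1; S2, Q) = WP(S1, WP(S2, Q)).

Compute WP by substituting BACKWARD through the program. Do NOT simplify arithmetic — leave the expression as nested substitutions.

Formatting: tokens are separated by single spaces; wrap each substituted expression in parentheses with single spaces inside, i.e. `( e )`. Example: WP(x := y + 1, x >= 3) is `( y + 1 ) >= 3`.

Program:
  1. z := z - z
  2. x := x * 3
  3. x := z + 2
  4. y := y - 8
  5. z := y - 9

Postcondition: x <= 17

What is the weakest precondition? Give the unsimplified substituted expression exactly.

Answer: ( ( z - z ) + 2 ) <= 17

Derivation:
post: x <= 17
stmt 5: z := y - 9  -- replace 0 occurrence(s) of z with (y - 9)
  => x <= 17
stmt 4: y := y - 8  -- replace 0 occurrence(s) of y with (y - 8)
  => x <= 17
stmt 3: x := z + 2  -- replace 1 occurrence(s) of x with (z + 2)
  => ( z + 2 ) <= 17
stmt 2: x := x * 3  -- replace 0 occurrence(s) of x with (x * 3)
  => ( z + 2 ) <= 17
stmt 1: z := z - z  -- replace 1 occurrence(s) of z with (z - z)
  => ( ( z - z ) + 2 ) <= 17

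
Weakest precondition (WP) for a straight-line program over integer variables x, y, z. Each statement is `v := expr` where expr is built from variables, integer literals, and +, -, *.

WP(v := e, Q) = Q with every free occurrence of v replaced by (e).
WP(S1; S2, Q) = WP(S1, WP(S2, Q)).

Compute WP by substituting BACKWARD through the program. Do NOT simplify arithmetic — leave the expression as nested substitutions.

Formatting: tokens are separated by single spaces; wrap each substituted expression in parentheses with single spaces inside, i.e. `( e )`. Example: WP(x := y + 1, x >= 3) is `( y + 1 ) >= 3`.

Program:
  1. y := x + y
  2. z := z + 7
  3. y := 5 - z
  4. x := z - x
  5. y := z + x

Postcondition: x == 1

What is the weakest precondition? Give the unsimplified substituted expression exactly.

Answer: ( ( z + 7 ) - x ) == 1

Derivation:
post: x == 1
stmt 5: y := z + x  -- replace 0 occurrence(s) of y with (z + x)
  => x == 1
stmt 4: x := z - x  -- replace 1 occurrence(s) of x with (z - x)
  => ( z - x ) == 1
stmt 3: y := 5 - z  -- replace 0 occurrence(s) of y with (5 - z)
  => ( z - x ) == 1
stmt 2: z := z + 7  -- replace 1 occurrence(s) of z with (z + 7)
  => ( ( z + 7 ) - x ) == 1
stmt 1: y := x + y  -- replace 0 occurrence(s) of y with (x + y)
  => ( ( z + 7 ) - x ) == 1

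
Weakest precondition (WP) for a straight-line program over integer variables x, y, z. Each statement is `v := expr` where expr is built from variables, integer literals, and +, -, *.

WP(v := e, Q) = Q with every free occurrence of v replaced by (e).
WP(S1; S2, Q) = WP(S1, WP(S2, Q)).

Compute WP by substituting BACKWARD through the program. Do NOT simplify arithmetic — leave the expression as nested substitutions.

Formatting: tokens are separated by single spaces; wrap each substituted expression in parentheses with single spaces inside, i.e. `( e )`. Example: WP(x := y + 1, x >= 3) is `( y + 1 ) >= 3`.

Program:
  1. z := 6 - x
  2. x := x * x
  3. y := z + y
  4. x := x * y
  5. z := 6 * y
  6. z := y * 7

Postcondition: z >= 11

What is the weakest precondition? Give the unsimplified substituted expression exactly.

post: z >= 11
stmt 6: z := y * 7  -- replace 1 occurrence(s) of z with (y * 7)
  => ( y * 7 ) >= 11
stmt 5: z := 6 * y  -- replace 0 occurrence(s) of z with (6 * y)
  => ( y * 7 ) >= 11
stmt 4: x := x * y  -- replace 0 occurrence(s) of x with (x * y)
  => ( y * 7 ) >= 11
stmt 3: y := z + y  -- replace 1 occurrence(s) of y with (z + y)
  => ( ( z + y ) * 7 ) >= 11
stmt 2: x := x * x  -- replace 0 occurrence(s) of x with (x * x)
  => ( ( z + y ) * 7 ) >= 11
stmt 1: z := 6 - x  -- replace 1 occurrence(s) of z with (6 - x)
  => ( ( ( 6 - x ) + y ) * 7 ) >= 11

Answer: ( ( ( 6 - x ) + y ) * 7 ) >= 11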